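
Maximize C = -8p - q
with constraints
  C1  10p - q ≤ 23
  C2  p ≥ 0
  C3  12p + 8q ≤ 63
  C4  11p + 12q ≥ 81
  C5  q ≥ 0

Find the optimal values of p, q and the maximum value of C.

Feasible corners and C = -8p - q:
  (0, 63/8) → C = -63/8
  (0, 27/4) → C = -27/4
  (27/14, 279/56) → C = -1143/56

The optimum lies where p = 0 and 11p + 12q = 81.
Solving simultaneously gives p = 0, q = 27/4.

p = 0, q = 27/4, maximum C = -27/4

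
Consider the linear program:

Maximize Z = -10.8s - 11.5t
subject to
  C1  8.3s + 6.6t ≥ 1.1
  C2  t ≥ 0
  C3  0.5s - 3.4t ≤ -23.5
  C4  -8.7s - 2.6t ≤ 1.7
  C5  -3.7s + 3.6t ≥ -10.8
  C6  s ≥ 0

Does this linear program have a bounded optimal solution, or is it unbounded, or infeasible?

Corner points and Z = -10.8s - 11.5t:
  (6066/539, 9235/1078) → Z = -2372281/10780
  (0, 235/34) → Z = -5405/68
The feasible region has finitely many vertices and no improving ray; the maximum is -5405/68 at (0, 235/34).

bounded optimum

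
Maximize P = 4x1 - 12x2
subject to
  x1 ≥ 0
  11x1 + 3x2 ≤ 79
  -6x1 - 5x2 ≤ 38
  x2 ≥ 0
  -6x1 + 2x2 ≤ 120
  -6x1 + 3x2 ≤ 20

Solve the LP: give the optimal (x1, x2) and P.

Extreme points and P = 4x1 - 12x2:
  (0, 0) → P = 0
  (0, 20/3) → P = -80
  (79/11, 0) → P = 316/11
  (59/17, 694/51) → P = -2540/17

x1 = 79/11, x2 = 0, maximum P = 316/11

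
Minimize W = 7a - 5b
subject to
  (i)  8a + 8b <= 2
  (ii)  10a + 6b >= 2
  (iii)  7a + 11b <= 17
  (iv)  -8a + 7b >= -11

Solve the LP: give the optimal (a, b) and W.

a = 1/8, b = 1/8, minimum W = 1/4

Vertices and W = 7a - 5b:
  (1/8, 1/8) → W = 1/4
  (17/20, -3/5) → W = 179/20
  (40/59, -47/59) → W = 515/59

The optimum lies where 8a + 8b = 2 and 10a + 6b = 2.
Solving simultaneously gives a = 1/8, b = 1/8.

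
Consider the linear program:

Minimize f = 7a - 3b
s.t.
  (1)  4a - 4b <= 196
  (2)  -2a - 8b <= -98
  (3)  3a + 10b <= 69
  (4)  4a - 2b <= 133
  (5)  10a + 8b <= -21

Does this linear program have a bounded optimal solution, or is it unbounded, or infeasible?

unbounded

From the feasible point (-107, 39), moving in the direction (-8, 2) keeps every constraint satisfied while f decreases without bound.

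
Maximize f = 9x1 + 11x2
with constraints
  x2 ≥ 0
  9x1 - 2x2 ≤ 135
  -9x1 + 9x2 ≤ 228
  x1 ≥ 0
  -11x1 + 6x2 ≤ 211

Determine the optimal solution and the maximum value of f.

Feasible corners and f = 9x1 + 11x2:
  (15, 0) → f = 135
  (0, 0) → f = 0
  (557/21, 363/7) → f = 5664/7
  (0, 76/3) → f = 836/3

At the optimal vertex, 9x1 - 2x2 = 135 and -9x1 + 9x2 = 228.
Solving simultaneously gives x1 = 557/21, x2 = 363/7.

x1 = 557/21, x2 = 363/7, maximum f = 5664/7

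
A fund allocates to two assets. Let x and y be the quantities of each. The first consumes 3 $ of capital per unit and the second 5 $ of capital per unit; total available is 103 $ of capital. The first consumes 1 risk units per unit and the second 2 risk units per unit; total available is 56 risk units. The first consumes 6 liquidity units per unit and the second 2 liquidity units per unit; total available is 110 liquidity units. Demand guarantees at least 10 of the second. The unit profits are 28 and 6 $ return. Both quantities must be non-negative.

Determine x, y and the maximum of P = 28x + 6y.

Corner points and P = 28x + 6y:
  (0, 103/5) → P = 618/5
  (0, 10) → P = 60
  (43/3, 12) → P = 1420/3
  (15, 10) → P = 480

The optimum lies where 6x + 2y = 110 and y = 10.
Solving simultaneously gives x = 15, y = 10.

x = 15, y = 10, maximum P = 480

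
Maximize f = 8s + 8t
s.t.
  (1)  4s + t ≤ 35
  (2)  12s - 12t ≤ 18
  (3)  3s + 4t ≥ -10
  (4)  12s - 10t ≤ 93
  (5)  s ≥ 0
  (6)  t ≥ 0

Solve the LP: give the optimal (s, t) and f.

Vertices and f = 8s + 8t:
  (73/10, 29/5) → f = 524/5
  (0, 35) → f = 280
  (3/2, 0) → f = 12
  (0, 0) → f = 0

The optimum lies where 4s + t = 35 and s = 0.
Solving simultaneously gives s = 0, t = 35.

s = 0, t = 35, maximum f = 280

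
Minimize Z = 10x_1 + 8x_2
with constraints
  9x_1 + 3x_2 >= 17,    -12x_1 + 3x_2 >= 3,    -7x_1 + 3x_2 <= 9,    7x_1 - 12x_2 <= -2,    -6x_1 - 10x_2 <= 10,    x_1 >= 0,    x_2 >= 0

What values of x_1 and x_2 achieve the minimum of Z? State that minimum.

x_1 = 2/3, x_2 = 11/3, minimum Z = 36

The binding constraints are 9x_1 + 3x_2 = 17 and -12x_1 + 3x_2 = 3.
Solving simultaneously gives x_1 = 2/3, x_2 = 11/3.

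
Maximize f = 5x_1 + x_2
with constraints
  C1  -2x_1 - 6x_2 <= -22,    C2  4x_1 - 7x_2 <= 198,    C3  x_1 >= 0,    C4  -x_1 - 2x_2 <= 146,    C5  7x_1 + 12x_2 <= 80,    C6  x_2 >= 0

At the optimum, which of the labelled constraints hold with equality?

Vertices and f = 5x_1 + x_2:
  (0, 11/3) → f = 11/3
  (11, 0) → f = 55
  (0, 20/3) → f = 20/3
  (80/7, 0) → f = 400/7

The maximum is at (80/7, 0). Substituting into each constraint, equality holds for C5 and C6; the remaining constraints have slack.

C5 and C6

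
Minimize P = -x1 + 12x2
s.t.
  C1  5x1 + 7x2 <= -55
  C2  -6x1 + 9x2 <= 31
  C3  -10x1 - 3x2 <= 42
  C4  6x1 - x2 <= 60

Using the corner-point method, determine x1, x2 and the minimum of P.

Corner points and P = -x1 + 12x2:
  (-129/55, -68/11) → P = -3951/55
  (365/47, -630/47) → P = -7925/47
  (69/14, -213/7) → P = -5181/14

x1 = 69/14, x2 = -213/7, minimum P = -5181/14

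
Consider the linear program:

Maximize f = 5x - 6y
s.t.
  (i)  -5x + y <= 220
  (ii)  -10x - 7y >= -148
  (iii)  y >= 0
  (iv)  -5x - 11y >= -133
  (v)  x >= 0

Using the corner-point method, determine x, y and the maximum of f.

x = 74/5, y = 0, maximum f = 74

Feasible corners and f = 5x - 6y:
  (74/5, 0) → f = 74
  (697/75, 118/15) → f = -11/15
  (0, 0) → f = 0
  (0, 133/11) → f = -798/11

The optimum lies where -10x - 7y = -148 and y = 0.
Solving simultaneously gives x = 74/5, y = 0.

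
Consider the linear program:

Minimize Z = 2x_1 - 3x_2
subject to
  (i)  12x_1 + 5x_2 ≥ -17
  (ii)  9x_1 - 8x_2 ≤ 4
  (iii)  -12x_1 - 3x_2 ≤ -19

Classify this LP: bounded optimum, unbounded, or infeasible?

unbounded

From the feasible point (4/3, 1), moving in the direction (8, 9) keeps every constraint satisfied while Z decreases without bound.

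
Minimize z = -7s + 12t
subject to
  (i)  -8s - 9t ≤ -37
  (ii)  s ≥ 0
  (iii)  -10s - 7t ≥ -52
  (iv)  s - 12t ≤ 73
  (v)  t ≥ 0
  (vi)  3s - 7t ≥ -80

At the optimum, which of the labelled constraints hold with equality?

Feasible corners and z = -7s + 12t:
  (0, 37/9) → z = 148/3
  (37/8, 0) → z = -259/8
  (0, 52/7) → z = 624/7
  (26/5, 0) → z = -182/5

The minimum is at (26/5, 0). Substituting into each constraint, equality holds for (iii) and (v); the remaining constraints have slack.

(iii) and (v)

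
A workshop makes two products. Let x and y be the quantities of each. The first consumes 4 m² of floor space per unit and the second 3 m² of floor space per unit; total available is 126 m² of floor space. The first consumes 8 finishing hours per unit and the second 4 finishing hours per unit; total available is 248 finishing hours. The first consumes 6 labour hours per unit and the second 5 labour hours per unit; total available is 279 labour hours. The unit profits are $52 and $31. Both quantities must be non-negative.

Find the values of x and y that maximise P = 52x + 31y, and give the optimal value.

Corner points and P = 52x + 31y:
  (0, 0) → P = 0
  (0, 42) → P = 1302
  (31, 0) → P = 1612
  (30, 2) → P = 1622

The optimum lies where 4x + 3y = 126 and 8x + 4y = 248.
Solving simultaneously gives x = 30, y = 2.

x = 30, y = 2, maximum P = 1622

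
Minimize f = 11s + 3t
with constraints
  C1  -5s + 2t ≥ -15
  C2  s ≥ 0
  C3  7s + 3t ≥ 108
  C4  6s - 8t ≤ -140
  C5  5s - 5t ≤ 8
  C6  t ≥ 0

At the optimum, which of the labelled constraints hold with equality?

Vertices and f = 11s + 3t:
  (100/7, 395/14) → f = 3385/14
  (0, 36) → f = 108
  (6, 22) → f = 132
The feasible region is unbounded (it extends along (0, 1), (2, 5)), but f strictly increases along every unbounded feasible direction, so there is no improving ray and the minimum is attained at a vertex.

The minimum is at (0, 36). Substituting into each constraint, equality holds for C2 and C3; the remaining constraints have slack.

C2 and C3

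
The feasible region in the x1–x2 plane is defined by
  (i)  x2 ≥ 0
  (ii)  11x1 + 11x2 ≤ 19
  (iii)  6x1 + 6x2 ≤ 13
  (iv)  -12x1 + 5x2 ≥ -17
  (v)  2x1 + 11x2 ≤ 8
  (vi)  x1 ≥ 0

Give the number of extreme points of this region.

5

Pairwise boundary intersections that survive every other constraint:
  (17/12, 0)
  (0, 0)
  (282/187, 41/187)
  (11/9, 50/99)
  (0, 8/11)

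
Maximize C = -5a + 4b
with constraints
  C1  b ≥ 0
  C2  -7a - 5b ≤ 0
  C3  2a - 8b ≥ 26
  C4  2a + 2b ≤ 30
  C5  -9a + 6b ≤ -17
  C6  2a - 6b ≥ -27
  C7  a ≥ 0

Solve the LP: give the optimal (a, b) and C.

a = 13, b = 0, maximum C = -65

Extreme points and C = -5a + 4b:
  (13, 0) → C = -65
  (15, 0) → C = -75
  (73/5, 2/5) → C = -357/5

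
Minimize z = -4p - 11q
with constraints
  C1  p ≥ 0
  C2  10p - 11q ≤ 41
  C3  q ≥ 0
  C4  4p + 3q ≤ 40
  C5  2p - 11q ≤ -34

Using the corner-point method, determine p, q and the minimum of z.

p = 0, q = 40/3, minimum z = -440/3

Extreme points and z = -4p - 11q:
  (0, 40/3) → z = -440/3
  (0, 34/11) → z = -34
  (169/25, 108/25) → z = -1864/25

The optimum lies where p = 0 and 4p + 3q = 40.
Solving simultaneously gives p = 0, q = 40/3.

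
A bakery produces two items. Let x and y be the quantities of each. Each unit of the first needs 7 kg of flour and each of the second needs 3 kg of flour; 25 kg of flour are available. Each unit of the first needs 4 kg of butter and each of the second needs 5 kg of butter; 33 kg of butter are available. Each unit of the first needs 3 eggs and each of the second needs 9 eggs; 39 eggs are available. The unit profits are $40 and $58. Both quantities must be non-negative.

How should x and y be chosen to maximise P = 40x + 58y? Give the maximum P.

x = 2, y = 11/3, maximum P = 878/3

Corner points and P = 40x + 58y:
  (0, 0) → P = 0
  (0, 13/3) → P = 754/3
  (25/7, 0) → P = 1000/7
  (2, 11/3) → P = 878/3

The optimum lies where 7x + 3y = 25 and 3x + 9y = 39.
Solving simultaneously gives x = 2, y = 11/3.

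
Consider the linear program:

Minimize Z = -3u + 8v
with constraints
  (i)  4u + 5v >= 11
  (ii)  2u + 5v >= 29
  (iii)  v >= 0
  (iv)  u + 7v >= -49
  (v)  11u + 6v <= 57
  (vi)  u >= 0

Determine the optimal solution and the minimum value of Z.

Extreme points and Z = -3u + 8v:
  (111/43, 205/43) → Z = 1307/43
  (0, 29/5) → Z = 232/5
  (0, 19/2) → Z = 76

u = 111/43, v = 205/43, minimum Z = 1307/43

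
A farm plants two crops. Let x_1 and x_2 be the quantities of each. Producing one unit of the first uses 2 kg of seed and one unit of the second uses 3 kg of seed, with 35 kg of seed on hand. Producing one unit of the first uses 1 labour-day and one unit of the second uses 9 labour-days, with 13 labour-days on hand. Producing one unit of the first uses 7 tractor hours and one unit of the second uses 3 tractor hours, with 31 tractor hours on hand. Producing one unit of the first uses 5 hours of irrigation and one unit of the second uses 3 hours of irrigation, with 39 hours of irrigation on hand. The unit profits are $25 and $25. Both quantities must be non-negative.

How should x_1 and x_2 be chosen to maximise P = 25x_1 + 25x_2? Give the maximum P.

x_1 = 4, x_2 = 1, maximum P = 125

Feasible corners and P = 25x_1 + 25x_2:
  (0, 0) → P = 0
  (0, 13/9) → P = 325/9
  (31/7, 0) → P = 775/7
  (4, 1) → P = 125

At the optimal vertex, x_1 + 9x_2 = 13 and 7x_1 + 3x_2 = 31.
Solving simultaneously gives x_1 = 4, x_2 = 1.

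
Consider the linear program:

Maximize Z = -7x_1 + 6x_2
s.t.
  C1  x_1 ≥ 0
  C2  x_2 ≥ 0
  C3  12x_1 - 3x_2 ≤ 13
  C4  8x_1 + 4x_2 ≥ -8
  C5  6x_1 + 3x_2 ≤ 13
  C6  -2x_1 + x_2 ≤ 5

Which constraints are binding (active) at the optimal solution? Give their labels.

Extreme points and Z = -7x_1 + 6x_2:
  (0, 0) → Z = 0
  (0, 13/3) → Z = 26
  (13/12, 0) → Z = -91/12
  (13/9, 13/9) → Z = -13/9

The maximum is at (0, 13/3). Substituting into each constraint, equality holds for C1 and C5; the remaining constraints have slack.

C1 and C5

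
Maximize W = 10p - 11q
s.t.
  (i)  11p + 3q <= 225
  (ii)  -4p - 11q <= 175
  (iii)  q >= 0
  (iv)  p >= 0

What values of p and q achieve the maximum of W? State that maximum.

p = 225/11, q = 0, maximum W = 2250/11

Corner points and W = 10p - 11q:
  (225/11, 0) → W = 2250/11
  (0, 75) → W = -825
  (0, 0) → W = 0

The binding constraints are 11p + 3q = 225 and q = 0.
Solving simultaneously gives p = 225/11, q = 0.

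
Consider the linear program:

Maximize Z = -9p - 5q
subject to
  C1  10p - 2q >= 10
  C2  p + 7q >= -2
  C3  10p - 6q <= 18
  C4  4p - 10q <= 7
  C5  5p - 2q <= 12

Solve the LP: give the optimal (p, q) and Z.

Feasible corners and Z = -9p - 5q:
  (43/46, -15/46) → Z = -156/23
  (69/38, 1/38) → Z = -313/19
  (18/5, 3) → Z = -237/5
The feasible region is unbounded (it extends along (1, 5), (2, 5)), but Z strictly decreases along every unbounded feasible direction, so there is no improving ray and the maximum is attained at a vertex.

p = 43/46, q = -15/46, maximum Z = -156/23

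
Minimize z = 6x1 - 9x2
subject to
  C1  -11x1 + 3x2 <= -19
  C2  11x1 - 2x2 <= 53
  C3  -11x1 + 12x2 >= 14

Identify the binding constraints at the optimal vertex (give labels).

Feasible corners and z = 6x1 - 9x2:
  (11, 34) → z = -240
  (30/11, 11/3) → z = -183/11
  (332/55, 67/10) → z = -2649/110

The minimum is at (11, 34). Substituting into each constraint, equality holds for C1 and C2; the remaining constraints have slack.

C1 and C2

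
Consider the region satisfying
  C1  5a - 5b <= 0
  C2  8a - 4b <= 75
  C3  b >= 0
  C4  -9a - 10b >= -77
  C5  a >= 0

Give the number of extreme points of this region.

Of the 10 pairwise boundary intersections, those satisfying every inequality are:
  (0, 0)
  (77/19, 77/19)
  (0, 77/10)

3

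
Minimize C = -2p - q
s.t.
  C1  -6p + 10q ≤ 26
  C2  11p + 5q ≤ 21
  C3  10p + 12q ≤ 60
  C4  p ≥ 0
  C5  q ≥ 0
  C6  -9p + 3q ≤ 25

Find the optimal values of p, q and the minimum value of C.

Corner points and C = -2p - q:
  (4/7, 103/35) → C = -143/35
  (0, 13/5) → C = -13/5
  (21/11, 0) → C = -42/11
  (0, 0) → C = 0

p = 4/7, q = 103/35, minimum C = -143/35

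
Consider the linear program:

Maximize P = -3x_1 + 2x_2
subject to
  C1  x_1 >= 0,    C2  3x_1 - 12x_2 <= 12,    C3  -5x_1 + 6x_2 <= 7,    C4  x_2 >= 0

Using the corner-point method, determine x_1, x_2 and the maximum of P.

x_1 = 0, x_2 = 7/6, maximum P = 7/3

Extreme points and P = -3x_1 + 2x_2:
  (0, 7/6) → P = 7/3
  (0, 0) → P = 0
  (4, 0) → P = -12
The feasible region is unbounded (it extends along (6, 5), (4, 1)), but P strictly decreases along every unbounded feasible direction, so there is no improving ray and the maximum is attained at a vertex.

The optimum lies where x_1 = 0 and -5x_1 + 6x_2 = 7.
Solving simultaneously gives x_1 = 0, x_2 = 7/6.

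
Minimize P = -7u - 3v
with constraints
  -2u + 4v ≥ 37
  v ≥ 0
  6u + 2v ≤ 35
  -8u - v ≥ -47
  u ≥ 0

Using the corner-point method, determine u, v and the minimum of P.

Extreme points and P = -7u - 3v:
  (33/14, 73/7) → P = -669/14
  (0, 37/4) → P = -111/4
  (0, 35/2) → P = -105/2

u = 0, v = 35/2, minimum P = -105/2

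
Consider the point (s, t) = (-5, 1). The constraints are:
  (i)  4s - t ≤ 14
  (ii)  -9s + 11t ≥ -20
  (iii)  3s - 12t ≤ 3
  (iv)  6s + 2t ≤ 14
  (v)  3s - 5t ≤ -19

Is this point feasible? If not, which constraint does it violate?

(i): -21 ≤ 14 ✓
(ii): 56 ≥ -20 ✓
(iii): -27 ≤ 3 ✓
(iv): -28 ≤ 14 ✓
(v): -20 ≤ -19 ✓

feasible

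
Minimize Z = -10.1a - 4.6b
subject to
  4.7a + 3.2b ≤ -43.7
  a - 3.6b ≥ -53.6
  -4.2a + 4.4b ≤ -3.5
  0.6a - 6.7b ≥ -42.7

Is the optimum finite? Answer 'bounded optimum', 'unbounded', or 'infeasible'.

unbounded

From the feasible point (-4527/853, -19999/3412), moving in the direction (3.2, -4.7) keeps every constraint satisfied while Z decreases without bound.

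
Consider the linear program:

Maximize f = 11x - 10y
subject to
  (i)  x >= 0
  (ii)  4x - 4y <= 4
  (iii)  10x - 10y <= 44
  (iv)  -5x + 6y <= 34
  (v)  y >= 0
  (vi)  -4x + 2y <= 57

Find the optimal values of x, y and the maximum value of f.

Vertices and f = 11x - 10y:
  (0, 17/3) → f = -170/3
  (0, 0) → f = 0
  (40, 39) → f = 50
  (1, 0) → f = 11

x = 40, y = 39, maximum f = 50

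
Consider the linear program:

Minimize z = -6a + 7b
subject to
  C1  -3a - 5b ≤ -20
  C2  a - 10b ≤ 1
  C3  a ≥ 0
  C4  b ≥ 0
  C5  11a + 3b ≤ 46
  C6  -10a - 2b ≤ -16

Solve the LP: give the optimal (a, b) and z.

a = 85/23, b = 41/23, minimum z = -223/23

Extreme points and z = -6a + 7b:
  (85/23, 41/23) → z = -223/23
  (10/11, 38/11) → z = 206/11
  (0, 46/3) → z = 322/3
  (0, 8) → z = 56

The optimum lies where -3a - 5b = -20 and 11a + 3b = 46.
Solving simultaneously gives a = 85/23, b = 41/23.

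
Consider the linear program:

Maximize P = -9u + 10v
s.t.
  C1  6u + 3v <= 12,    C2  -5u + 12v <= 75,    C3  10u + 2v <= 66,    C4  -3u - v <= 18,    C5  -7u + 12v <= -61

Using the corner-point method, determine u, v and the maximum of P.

Vertices and P = -9u + 10v:
  (29/3, -46/3) → P = -721/3
  (109/31, -94/31) → P = -1921/31
  (51/2, -189/2) → P = -2349/2
  (-155/43, -309/43) → P = -1695/43

The optimum lies where -3u - v = 18 and -7u + 12v = -61.
Solving simultaneously gives u = -155/43, v = -309/43.

u = -155/43, v = -309/43, maximum P = -1695/43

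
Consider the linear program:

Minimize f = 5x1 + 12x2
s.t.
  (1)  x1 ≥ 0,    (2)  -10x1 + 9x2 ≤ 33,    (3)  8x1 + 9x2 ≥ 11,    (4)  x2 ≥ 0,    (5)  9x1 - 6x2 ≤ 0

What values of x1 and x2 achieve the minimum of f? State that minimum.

x1 = 22/43, x2 = 33/43, minimum f = 506/43

Corner points and f = 5x1 + 12x2:
  (0, 11/3) → f = 44
  (0, 11/9) → f = 44/3
  (66/7, 99/7) → f = 1518/7
  (22/43, 33/43) → f = 506/43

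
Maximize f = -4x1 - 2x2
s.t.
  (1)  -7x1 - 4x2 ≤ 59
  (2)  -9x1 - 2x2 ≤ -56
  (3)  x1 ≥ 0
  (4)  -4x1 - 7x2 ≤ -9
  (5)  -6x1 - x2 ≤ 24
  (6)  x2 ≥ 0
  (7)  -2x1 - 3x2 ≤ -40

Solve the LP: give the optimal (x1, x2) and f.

The feasible region is unbounded (it extends along (0, 1), (1, 0)), but f strictly decreases along every unbounded feasible direction, so there is no improving ray and the maximum is attained at a vertex.

At the optimal vertex, -9x1 - 2x2 = -56 and -2x1 - 3x2 = -40.
Solving simultaneously gives x1 = 88/23, x2 = 248/23.

x1 = 88/23, x2 = 248/23, maximum f = -848/23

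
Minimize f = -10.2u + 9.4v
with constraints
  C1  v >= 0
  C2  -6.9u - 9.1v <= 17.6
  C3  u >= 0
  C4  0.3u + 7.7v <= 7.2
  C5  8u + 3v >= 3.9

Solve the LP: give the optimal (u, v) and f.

u = 24, v = 0, minimum f = -244.8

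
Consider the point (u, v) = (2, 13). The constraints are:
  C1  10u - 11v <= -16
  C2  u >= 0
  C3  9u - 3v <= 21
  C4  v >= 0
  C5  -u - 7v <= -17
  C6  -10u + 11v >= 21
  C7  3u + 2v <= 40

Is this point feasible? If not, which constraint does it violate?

feasible

C1: -123 ≤ -16 ✓
C2: 2 ≥ 0 ✓
C3: -21 ≤ 21 ✓
C4: 13 ≥ 0 ✓
C5: -93 ≤ -17 ✓
C6: 123 ≥ 21 ✓
C7: 32 ≤ 40 ✓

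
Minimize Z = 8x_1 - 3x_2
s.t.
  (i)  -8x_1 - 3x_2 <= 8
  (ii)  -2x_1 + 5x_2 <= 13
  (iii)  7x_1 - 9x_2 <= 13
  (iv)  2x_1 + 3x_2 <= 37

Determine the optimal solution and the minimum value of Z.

x_1 = -79/46, x_2 = 44/23, minimum Z = -448/23

The optimum lies where -8x_1 - 3x_2 = 8 and -2x_1 + 5x_2 = 13.
Solving simultaneously gives x_1 = -79/46, x_2 = 44/23.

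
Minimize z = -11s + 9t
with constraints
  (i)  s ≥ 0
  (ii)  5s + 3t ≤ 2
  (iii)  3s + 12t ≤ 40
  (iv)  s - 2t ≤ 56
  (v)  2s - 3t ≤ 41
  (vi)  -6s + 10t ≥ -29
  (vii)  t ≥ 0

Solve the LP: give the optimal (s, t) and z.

s = 2/5, t = 0, minimum z = -22/5

Corner points and z = -11s + 9t:
  (0, 2/3) → z = 6
  (0, 0) → z = 0
  (2/5, 0) → z = -22/5

The binding constraints are 5s + 3t = 2 and t = 0.
Solving simultaneously gives s = 2/5, t = 0.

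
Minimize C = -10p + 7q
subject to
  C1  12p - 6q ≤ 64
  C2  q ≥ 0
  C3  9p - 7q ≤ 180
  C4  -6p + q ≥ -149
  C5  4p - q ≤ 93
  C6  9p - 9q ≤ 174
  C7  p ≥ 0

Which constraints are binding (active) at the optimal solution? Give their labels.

C1 and C2

Corner points and C = -10p + 7q:
  (16/3, 0) → C = -160/3
  (415/12, 117/2) → C = 191/3
  (0, 0) → C = 0
The feasible region is unbounded (it extends along (0, 1), (1, 6)), but C strictly increases along every unbounded feasible direction, so there is no improving ray and the minimum is attained at a vertex.

The minimum is at (16/3, 0). Substituting into each constraint, equality holds for C1 and C2; the remaining constraints have slack.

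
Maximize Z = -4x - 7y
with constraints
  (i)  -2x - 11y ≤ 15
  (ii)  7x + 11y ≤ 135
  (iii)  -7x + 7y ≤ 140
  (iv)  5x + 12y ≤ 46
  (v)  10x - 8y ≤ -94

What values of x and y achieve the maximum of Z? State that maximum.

x = -235/13, y = 25/13, maximum Z = 765/13

At the optimal vertex, -2x - 11y = 15 and -7x + 7y = 140.
Solving simultaneously gives x = -235/13, y = 25/13.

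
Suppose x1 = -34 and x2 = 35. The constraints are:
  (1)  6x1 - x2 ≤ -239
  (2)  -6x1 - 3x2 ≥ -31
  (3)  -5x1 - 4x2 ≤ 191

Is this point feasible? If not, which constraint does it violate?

(1): -239 ≤ -239 ✓
(2): 99 ≥ -31 ✓
(3): 30 ≤ 191 ✓

feasible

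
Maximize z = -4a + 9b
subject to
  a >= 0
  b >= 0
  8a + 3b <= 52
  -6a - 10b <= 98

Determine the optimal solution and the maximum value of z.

a = 0, b = 52/3, maximum z = 156

Vertices and z = -4a + 9b:
  (0, 0) → z = 0
  (0, 52/3) → z = 156
  (13/2, 0) → z = -26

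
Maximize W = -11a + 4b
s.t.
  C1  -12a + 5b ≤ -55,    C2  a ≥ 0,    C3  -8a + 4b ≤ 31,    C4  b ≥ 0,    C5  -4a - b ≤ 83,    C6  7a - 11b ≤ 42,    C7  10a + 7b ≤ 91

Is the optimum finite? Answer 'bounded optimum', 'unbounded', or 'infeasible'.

Vertices and W = -11a + 4b:
  (55/12, 0) → W = -605/12
  (420/67, 271/67) → W = -3536/67
  (6, 0) → W = -66
  (1295/159, 217/159) → W = -4459/53
The feasible region has finitely many vertices and no improving ray; the maximum is -605/12 at (55/12, 0).

bounded optimum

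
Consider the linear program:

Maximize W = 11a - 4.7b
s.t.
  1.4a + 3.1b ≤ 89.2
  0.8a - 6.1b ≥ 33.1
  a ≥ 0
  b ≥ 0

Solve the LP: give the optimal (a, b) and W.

a = 446/7, b = 0, maximum W = 4906/7

Corner points and W = 11a - 4.7b:
  (64673/1102, 1251/551) → W = 1749109/2755
  (446/7, 0) → W = 4906/7
  (331/8, 0) → W = 3641/8

The binding constraints are 1.4a + 3.1b = 89.2 and b = 0.
Solving simultaneously gives a = 446/7, b = 0.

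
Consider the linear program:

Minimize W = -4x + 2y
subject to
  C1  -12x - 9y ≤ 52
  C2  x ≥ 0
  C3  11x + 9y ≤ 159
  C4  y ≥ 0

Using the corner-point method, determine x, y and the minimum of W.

At the optimal vertex, 11x + 9y = 159 and y = 0.
Solving simultaneously gives x = 159/11, y = 0.

x = 159/11, y = 0, minimum W = -636/11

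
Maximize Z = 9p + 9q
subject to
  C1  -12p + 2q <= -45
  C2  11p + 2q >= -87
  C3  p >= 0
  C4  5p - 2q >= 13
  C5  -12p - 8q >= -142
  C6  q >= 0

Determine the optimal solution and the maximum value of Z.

p = 97/16, q = 277/32, maximum Z = 4239/32

Feasible corners and Z = 9p + 9q:
  (32/7, 69/14) → Z = 171/2
  (15/4, 0) → Z = 135/4
  (97/16, 277/32) → Z = 4239/32
  (71/6, 0) → Z = 213/2

The optimum lies where 5p - 2q = 13 and -12p - 8q = -142.
Solving simultaneously gives p = 97/16, q = 277/32.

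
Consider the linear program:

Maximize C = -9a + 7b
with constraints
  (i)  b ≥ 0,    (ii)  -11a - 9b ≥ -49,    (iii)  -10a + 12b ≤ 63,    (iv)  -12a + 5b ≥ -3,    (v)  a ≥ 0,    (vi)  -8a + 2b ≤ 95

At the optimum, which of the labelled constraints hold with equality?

Extreme points and C = -9a + 7b:
  (1/4, 0) → C = -9/4
  (0, 0) → C = 0
  (7/74, 1183/222) → C = 4046/111
  (272/163, 555/163) → C = 1437/163
  (0, 21/4) → C = 147/4

The maximum is at (0, 21/4). Substituting into each constraint, equality holds for (iii) and (v); the remaining constraints have slack.

(iii) and (v)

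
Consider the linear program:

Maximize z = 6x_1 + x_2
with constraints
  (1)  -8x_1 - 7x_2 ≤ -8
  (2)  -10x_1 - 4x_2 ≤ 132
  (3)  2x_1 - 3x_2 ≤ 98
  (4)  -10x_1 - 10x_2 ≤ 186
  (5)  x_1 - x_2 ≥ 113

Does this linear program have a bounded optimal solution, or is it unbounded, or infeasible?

unbounded

From the feasible point (241, 128), moving in the direction (1, 1) keeps every constraint satisfied while z increases without bound.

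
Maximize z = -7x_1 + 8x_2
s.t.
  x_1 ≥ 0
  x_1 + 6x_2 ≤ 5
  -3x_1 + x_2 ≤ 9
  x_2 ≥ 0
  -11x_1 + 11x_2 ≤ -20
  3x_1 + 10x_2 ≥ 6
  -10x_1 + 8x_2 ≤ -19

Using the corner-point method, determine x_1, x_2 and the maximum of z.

Vertices and z = -7x_1 + 8x_2:
  (5, 0) → z = -35
  (25/11, 5/11) → z = -135/11
  (2, 0) → z = -14
  (49/22, 9/22) → z = -271/22
  (119/62, 3/124) → z = -821/62

x_1 = 25/11, x_2 = 5/11, maximum z = -135/11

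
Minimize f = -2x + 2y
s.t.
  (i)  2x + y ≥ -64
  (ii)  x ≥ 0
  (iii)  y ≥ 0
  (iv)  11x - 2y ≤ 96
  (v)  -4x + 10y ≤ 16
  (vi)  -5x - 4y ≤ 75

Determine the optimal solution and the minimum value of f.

x = 96/11, y = 0, minimum f = -192/11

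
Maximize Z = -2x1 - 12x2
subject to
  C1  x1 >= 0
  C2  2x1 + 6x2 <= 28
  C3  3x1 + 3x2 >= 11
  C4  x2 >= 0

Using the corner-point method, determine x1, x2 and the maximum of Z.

Corner points and Z = -2x1 - 12x2:
  (0, 14/3) → Z = -56
  (0, 11/3) → Z = -44
  (14, 0) → Z = -28
  (11/3, 0) → Z = -22/3

The optimum lies where 3x1 + 3x2 = 11 and x2 = 0.
Solving simultaneously gives x1 = 11/3, x2 = 0.

x1 = 11/3, x2 = 0, maximum Z = -22/3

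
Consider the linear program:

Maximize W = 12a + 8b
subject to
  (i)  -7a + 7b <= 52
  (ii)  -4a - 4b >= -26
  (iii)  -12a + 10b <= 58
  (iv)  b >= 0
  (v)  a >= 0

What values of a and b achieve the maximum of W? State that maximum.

Corner points and W = 12a + 8b:
  (7/22, 68/11) → W = 586/11
  (13/2, 0) → W = 78
  (0, 29/5) → W = 232/5
  (0, 0) → W = 0

The binding constraints are -4a - 4b = -26 and b = 0.
Solving simultaneously gives a = 13/2, b = 0.

a = 13/2, b = 0, maximum W = 78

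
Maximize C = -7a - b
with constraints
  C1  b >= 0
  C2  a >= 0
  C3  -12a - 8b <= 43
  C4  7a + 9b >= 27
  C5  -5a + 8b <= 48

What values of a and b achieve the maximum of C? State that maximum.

Feasible corners and C = -7a - b:
  (27/7, 0) → C = -27
  (0, 3) → C = -3
  (0, 6) → C = -6
The feasible region is unbounded (it extends along (1, 0), (8, 5)), but C strictly decreases along every unbounded feasible direction, so there is no improving ray and the maximum is attained at a vertex.

a = 0, b = 3, maximum C = -3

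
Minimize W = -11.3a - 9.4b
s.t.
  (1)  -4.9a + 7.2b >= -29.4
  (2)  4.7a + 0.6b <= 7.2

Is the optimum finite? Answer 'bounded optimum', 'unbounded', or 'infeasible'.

From the feasible point (1158/613, -1715/613), moving in the direction (-0.6, 4.7) keeps every constraint satisfied while W decreases without bound.

unbounded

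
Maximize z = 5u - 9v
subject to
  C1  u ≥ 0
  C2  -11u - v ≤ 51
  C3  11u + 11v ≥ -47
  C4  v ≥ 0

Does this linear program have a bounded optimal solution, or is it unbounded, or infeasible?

From the feasible point (0, 0), moving in the direction (1, 0) keeps every constraint satisfied while z increases without bound.

unbounded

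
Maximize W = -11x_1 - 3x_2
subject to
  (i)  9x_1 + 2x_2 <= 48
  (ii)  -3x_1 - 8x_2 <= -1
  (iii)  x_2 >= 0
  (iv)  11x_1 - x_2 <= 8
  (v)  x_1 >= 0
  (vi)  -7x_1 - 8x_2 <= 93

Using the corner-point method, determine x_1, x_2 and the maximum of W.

Extreme points and W = -11x_1 - 3x_2:
  (64/31, 456/31) → W = -2072/31
  (0, 24) → W = -72
  (1/3, 0) → W = -11/3
  (0, 1/8) → W = -3/8
  (8/11, 0) → W = -8

At the optimal vertex, -3x_1 - 8x_2 = -1 and x_1 = 0.
Solving simultaneously gives x_1 = 0, x_2 = 1/8.

x_1 = 0, x_2 = 1/8, maximum W = -3/8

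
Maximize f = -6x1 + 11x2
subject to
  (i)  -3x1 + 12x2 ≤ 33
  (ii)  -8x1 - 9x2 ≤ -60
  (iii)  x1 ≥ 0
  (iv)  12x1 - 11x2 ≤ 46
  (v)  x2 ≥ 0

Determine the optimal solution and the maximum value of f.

x1 = 141/41, x2 = 148/41, maximum f = 782/41

Feasible corners and f = -6x1 + 11x2:
  (141/41, 148/41) → f = 782/41
  (305/37, 178/37) → f = 128/37
  (537/98, 88/49) → f = -643/49

The optimum lies where -3x1 + 12x2 = 33 and -8x1 - 9x2 = -60.
Solving simultaneously gives x1 = 141/41, x2 = 148/41.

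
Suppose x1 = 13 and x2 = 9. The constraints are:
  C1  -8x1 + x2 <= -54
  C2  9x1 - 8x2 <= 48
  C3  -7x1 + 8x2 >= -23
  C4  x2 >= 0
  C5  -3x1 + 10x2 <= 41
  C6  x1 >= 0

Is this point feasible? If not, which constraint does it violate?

Constraint C5: -3x1 + 10x2 = 51, which is not ≤ 41. All other constraints are satisfied.

not feasible — violates C5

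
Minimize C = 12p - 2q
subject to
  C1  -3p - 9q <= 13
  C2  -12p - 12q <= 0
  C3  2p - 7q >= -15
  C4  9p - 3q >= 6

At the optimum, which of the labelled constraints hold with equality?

C2 and C4

Feasible corners and C = 12p - 2q:
  (13/6, -13/6) → C = 91/3
  (1/2, -1/2) → C = 7
  (29/19, 49/19) → C = 250/19
The feasible region is unbounded (it extends along (3, -1), (7, 2)), but C strictly increases along every unbounded feasible direction, so there is no improving ray and the minimum is attained at a vertex.

The minimum is at (1/2, -1/2). Substituting into each constraint, equality holds for C2 and C4; the remaining constraints have slack.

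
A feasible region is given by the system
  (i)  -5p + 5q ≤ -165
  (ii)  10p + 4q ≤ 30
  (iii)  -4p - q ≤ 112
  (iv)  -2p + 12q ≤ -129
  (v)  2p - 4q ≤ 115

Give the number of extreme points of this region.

The feasible vertices (each the meet of two boundaries and inside every other half-plane) are:
  (81/7, -150/7)
  (17/2, -49/2)
  (145/12, -545/24)

3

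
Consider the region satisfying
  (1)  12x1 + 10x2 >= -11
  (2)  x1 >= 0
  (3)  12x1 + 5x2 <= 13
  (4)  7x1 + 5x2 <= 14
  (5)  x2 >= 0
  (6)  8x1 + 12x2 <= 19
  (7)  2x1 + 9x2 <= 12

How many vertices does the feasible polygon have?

5

Pairwise boundary intersections that survive every other constraint:
  (0, 0)
  (0, 4/3)
  (13/12, 0)
  (61/104, 31/26)
  (9/16, 29/24)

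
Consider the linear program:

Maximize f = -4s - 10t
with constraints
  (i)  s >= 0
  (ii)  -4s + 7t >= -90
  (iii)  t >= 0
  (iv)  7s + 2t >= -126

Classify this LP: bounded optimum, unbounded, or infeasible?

Extreme points and f = -4s - 10t:
  (0, 0) → f = 0
  (45/2, 0) → f = -90
The feasible region has finitely many vertices and no improving ray; the maximum is 0 at (0, 0).

bounded optimum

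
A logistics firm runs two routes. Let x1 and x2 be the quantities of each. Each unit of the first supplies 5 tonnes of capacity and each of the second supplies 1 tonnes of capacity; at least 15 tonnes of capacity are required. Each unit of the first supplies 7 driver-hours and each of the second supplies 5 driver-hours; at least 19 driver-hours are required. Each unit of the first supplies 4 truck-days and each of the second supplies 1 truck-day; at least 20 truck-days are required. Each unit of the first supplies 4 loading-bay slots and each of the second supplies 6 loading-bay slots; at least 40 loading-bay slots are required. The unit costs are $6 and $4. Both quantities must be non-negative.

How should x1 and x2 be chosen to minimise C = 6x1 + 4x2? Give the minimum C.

Vertices and C = 6x1 + 4x2:
  (0, 20) → C = 80
  (10, 0) → C = 60
  (4, 4) → C = 40
The feasible region is unbounded (it extends along (0, 1), (1, 0)), but C strictly increases along every unbounded feasible direction, so there is no improving ray and the minimum is attained at a vertex.

x1 = 4, x2 = 4, minimum C = 40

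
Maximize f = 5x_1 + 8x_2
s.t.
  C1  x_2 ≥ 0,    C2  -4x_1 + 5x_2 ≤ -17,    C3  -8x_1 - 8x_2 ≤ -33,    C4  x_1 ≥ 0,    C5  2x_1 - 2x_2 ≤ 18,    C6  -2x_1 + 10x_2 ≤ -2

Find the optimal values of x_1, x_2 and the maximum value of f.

x_1 = 11, x_2 = 2, maximum f = 71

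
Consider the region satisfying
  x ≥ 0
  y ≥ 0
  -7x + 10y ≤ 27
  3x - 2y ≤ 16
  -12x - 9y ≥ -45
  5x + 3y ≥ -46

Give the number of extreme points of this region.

Pairwise boundary intersections that survive every other constraint:
  (0, 0)
  (0, 27/10)
  (15/4, 0)
  (69/61, 213/61)

4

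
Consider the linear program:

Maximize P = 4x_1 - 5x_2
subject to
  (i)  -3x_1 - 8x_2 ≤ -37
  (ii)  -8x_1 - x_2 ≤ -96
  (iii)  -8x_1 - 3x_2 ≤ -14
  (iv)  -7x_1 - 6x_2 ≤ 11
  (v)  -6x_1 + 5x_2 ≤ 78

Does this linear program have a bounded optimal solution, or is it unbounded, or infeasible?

unbounded

From the feasible point (731/61, 8/61), moving in the direction (8, -3) keeps every constraint satisfied while P increases without bound.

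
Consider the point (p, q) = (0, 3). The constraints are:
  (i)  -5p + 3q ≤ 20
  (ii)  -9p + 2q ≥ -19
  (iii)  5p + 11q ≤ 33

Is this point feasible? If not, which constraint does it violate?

feasible

(i): 9 ≤ 20 ✓
(ii): 6 ≥ -19 ✓
(iii): 33 ≤ 33 ✓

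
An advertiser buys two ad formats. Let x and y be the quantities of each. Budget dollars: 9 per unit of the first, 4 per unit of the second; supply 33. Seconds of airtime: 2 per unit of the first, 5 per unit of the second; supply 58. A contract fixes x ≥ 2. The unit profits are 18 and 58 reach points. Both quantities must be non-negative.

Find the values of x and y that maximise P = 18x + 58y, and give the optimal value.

Corner points and P = 18x + 58y:
  (11/3, 0) → P = 66
  (2, 0) → P = 36
  (2, 15/4) → P = 507/2

x = 2, y = 15/4, maximum P = 507/2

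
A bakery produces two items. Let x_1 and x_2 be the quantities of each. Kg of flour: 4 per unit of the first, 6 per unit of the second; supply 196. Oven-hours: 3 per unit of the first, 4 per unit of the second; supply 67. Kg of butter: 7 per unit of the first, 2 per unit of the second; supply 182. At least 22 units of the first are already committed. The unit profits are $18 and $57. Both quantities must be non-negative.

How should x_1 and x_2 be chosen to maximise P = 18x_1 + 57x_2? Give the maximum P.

Feasible corners and P = 18x_1 + 57x_2:
  (67/3, 0) → P = 402
  (22, 0) → P = 396
  (22, 1/4) → P = 1641/4

x_1 = 22, x_2 = 1/4, maximum P = 1641/4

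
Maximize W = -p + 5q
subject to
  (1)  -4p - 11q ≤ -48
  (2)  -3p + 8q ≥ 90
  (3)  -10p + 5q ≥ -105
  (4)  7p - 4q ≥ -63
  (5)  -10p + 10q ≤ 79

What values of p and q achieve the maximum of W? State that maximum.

Feasible corners and W = -p + 5q:
  (258/13, 243/13) → W = 957/13
  (134/25, 663/50) → W = 3047/50
  (289/10, 184/5) → W = 1551/10

The optimum lies where -10p + 5q = -105 and -10p + 10q = 79.
Solving simultaneously gives p = 289/10, q = 184/5.

p = 289/10, q = 184/5, maximum W = 1551/10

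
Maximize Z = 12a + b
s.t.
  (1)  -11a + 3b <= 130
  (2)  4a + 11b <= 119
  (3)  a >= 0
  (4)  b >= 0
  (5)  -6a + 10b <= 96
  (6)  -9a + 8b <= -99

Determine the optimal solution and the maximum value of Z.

a = 119/4, b = 0, maximum Z = 357

Vertices and Z = 12a + b:
  (119/4, 0) → Z = 357
  (2041/131, 675/131) → Z = 25167/131
  (11, 0) → Z = 132

At the optimal vertex, 4a + 11b = 119 and b = 0.
Solving simultaneously gives a = 119/4, b = 0.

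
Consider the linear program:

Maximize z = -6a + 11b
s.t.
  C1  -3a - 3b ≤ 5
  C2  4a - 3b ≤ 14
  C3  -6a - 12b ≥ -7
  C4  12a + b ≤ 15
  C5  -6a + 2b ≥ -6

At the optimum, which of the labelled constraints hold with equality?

Feasible corners and z = -6a + 11b:
  (-9/2, 17/6) → z = 349/6
  (1/3, -2) → z = -24
  (43/42, 1/14) → z = -75/14

The maximum is at (-9/2, 17/6). Substituting into each constraint, equality holds for C1 and C3; the remaining constraints have slack.

C1 and C3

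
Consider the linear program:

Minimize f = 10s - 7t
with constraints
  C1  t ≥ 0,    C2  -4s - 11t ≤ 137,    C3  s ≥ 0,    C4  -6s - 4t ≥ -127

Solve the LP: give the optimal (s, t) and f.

Extreme points and f = 10s - 7t:
  (0, 0) → f = 0
  (127/6, 0) → f = 635/3
  (0, 127/4) → f = -889/4

The optimum lies where s = 0 and -6s - 4t = -127.
Solving simultaneously gives s = 0, t = 127/4.

s = 0, t = 127/4, minimum f = -889/4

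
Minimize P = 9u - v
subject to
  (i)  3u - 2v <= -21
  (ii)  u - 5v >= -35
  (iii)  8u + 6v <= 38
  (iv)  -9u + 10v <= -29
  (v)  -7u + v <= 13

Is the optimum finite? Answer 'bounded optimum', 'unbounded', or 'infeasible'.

The boundaries 3u - 2v = -21 and -9u + 10v = -29 meet at (-67/3, -23), but that point violates -7u + v ≤ 13. Every candidate vertex is excluded by some other constraint, so the feasible region is empty.

infeasible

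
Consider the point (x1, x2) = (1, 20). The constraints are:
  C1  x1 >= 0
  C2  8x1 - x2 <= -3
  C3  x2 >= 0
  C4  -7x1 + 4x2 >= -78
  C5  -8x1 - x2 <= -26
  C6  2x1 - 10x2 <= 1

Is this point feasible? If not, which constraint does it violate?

C1: 1 ≥ 0 ✓
C2: -12 ≤ -3 ✓
C3: 20 ≥ 0 ✓
C4: 73 ≥ -78 ✓
C5: -28 ≤ -26 ✓
C6: -198 ≤ 1 ✓

feasible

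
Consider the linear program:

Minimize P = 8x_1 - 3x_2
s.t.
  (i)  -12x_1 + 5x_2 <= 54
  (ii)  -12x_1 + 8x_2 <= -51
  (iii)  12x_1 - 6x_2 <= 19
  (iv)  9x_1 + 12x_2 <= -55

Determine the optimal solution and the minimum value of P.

Feasible corners and P = 8x_1 - 3x_2:
  (-229/12, -35) → P = -143/3
  (-419/12, -73) → P = -181/3
  (-77/12, -16) → P = -10/3

x_1 = -419/12, x_2 = -73, minimum P = -181/3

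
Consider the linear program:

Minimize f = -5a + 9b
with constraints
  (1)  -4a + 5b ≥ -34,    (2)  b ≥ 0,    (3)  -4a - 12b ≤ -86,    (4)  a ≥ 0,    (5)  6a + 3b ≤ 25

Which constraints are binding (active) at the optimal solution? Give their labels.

(3) and (5)

Vertices and f = -5a + 9b:
  (0, 43/6) → f = 129/2
  (7/10, 104/15) → f = 589/10
  (0, 25/3) → f = 75

The minimum is at (7/10, 104/15). Substituting into each constraint, equality holds for (3) and (5); the remaining constraints have slack.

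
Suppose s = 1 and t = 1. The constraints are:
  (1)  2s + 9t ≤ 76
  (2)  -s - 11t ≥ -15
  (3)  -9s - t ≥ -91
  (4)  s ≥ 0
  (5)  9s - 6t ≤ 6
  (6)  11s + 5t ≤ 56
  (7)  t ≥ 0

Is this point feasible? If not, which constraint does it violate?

feasible

(1): 11 ≤ 76 ✓
(2): -12 ≥ -15 ✓
(3): -10 ≥ -91 ✓
(4): 1 ≥ 0 ✓
(5): 3 ≤ 6 ✓
(6): 16 ≤ 56 ✓
(7): 1 ≥ 0 ✓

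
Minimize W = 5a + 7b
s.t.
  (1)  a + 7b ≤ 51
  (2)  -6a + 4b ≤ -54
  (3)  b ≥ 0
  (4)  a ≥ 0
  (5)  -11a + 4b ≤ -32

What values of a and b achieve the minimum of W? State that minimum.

a = 9, b = 0, minimum W = 45

Extreme points and W = 5a + 7b:
  (291/23, 126/23) → W = 2337/23
  (51, 0) → W = 255
  (9, 0) → W = 45

The optimum lies where -6a + 4b = -54 and b = 0.
Solving simultaneously gives a = 9, b = 0.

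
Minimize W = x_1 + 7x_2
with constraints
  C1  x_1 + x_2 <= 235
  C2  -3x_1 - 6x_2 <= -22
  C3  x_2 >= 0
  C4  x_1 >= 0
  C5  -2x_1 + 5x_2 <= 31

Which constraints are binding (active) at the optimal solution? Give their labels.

C2 and C3

Extreme points and W = x_1 + 7x_2:
  (235, 0) → W = 235
  (1144/7, 501/7) → W = 4651/7
  (22/3, 0) → W = 22/3
  (0, 11/3) → W = 77/3
  (0, 31/5) → W = 217/5

The minimum is at (22/3, 0). Substituting into each constraint, equality holds for C2 and C3; the remaining constraints have slack.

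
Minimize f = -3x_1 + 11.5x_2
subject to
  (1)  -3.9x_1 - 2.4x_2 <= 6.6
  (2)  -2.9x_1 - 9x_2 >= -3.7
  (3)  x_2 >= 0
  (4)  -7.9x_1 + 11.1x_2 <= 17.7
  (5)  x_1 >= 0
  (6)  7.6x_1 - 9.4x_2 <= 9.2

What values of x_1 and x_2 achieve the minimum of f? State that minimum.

Feasible corners and f = -3x_1 + 11.5x_2:
  (0, 37/90) → f = 851/180
  (5879/4783, 72/4783) → f = -16809/4783
  (0, 0) → f = 0
  (23/19, 0) → f = -69/19

x_1 = 23/19, x_2 = 0, minimum f = -69/19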